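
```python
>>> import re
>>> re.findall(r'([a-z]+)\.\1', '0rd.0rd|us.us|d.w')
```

After group 1 captures some text, `\1` only succeeds where that same text appears again.
Scanning left to right: at [8:13] match 'us.us', group 1 = 'us'.
`findall` collects group 1 from the one match (1 total).

['us']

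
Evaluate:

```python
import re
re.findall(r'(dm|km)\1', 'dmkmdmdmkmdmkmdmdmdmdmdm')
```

['dm', 'dm', 'dm']

After group 1 captures some text, `\1` only succeeds where that same text appears again.
Matches: at [4:8] match 'dmdm', group 1 = 'dm'; at [14:18] match 'dmdm', group 1 = 'dm'; at [18:22] match 'dmdm', group 1 = 'dm'.
One capturing group, so `findall` returns just the captured substring from each match — 3 in all.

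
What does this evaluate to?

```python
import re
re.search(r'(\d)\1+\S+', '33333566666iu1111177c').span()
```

`\1` has to match the exact text group 1 already captured.
`re.search` scans for the first position where the pattern succeeds.
The match spans [0:21] → '33333566666iu1111177c'.
Captured: group 1 = '3'.

(0, 21)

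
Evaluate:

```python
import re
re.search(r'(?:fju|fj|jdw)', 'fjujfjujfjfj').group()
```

Alternation isn't longest-match — the leftmost alternative that fits at this position is chosen.
The match spans [0:3] → 'fju'.

'fju'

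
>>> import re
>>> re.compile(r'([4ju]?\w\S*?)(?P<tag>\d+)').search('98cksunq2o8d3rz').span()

(0, 2)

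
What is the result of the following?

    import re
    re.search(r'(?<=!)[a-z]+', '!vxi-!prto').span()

(1, 4)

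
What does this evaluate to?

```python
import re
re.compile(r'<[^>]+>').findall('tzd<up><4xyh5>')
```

['<up>', '<4xyh5>']

Since nothing is captured, `findall` lists the 2 matched substrings directly.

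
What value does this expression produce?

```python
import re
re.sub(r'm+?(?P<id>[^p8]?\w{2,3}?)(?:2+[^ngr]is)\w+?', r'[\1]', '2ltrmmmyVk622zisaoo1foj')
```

A non-greedy quantifier consumes as few characters as it can — just enough that the remainder of the pattern still matches from where it stops; whatever follows it matches normally.
The replacement refers to a captured group, so each match is rewritten using its own captured text.

'2ltr[yVk6]oo1foj'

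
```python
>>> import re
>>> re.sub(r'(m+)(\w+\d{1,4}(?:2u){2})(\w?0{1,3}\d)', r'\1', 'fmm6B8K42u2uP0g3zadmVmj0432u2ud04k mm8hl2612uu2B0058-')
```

'fmmk mm8hl2612uu2B0058-'

Each match is replaced using the text its own group 1 captured.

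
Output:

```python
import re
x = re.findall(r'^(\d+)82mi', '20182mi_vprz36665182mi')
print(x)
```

Pattern: anchored at the start of the string; then one or more of a digit (captured); then the literal '82', then the literal 'mi'.
Scanning left to right: at [0:7] match '20182mi', group 1 = '201'.
With a single group, `findall` returns only what that group captured — 1 item.

['201']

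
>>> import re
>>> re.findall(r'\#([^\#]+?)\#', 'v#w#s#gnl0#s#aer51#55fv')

Scanning left to right: at [1:4] match '#w#', group 1 = 'w'; at [5:11] match '#gnl0#', group 1 = 'gnl0'; at [12:19] match '#aer51#', group 1 = 'aer51'.
One capturing group, so `findall` returns just the captured substring from each match — 3 in all.

['w', 'gnl0', 'aer51']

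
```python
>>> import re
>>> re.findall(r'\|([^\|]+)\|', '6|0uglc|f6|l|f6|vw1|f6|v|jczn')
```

['0uglc', 'l', 'vw1', 'v']

Walking the string: at [1:8] match '|0uglc|', group 1 = '0uglc'; at [10:13] match '|l|', group 1 = 'l'; at [15:20] match '|vw1|', group 1 = 'vw1'; at [22:25] match '|v|', group 1 = 'v'.
`findall` collects group 1 from each match (4 total).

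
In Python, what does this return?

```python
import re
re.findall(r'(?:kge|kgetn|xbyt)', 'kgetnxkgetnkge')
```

['kge', 'kge', 'kge']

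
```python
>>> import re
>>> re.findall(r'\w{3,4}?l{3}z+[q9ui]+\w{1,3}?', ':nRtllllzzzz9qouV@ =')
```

Pattern: 3 to 4 of a word character (lazy), then exactly 3 of a literal 'l'; then one or more of a literal 'z', then one or more of one of [q9ui], then 1 to 3 of a word character (lazy).
A `+?`/`*?`/`{m,n}?` starts at its minimum and grows only as far as needed for what follows to match.
Matches: at [1:15] → 'nRtllllzzzz9qo'.
No capturing groups, so `findall` returns the 1 full match string.

['nRtllllzzzz9qo']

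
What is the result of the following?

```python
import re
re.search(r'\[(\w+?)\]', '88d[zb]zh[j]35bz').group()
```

'[zb]'

The match spans [3:7] → '[zb]'.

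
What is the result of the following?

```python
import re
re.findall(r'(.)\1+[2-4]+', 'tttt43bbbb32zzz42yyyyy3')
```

`\1` has to match the exact text group 1 already captured.
Because there's exactly one group, `findall` drops the full match and keeps group 1 from each hit.

['t', 'b', 'z', 'y']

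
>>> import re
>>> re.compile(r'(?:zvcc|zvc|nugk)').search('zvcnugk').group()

The match spans [0:3] → 'zvc'.

'zvc'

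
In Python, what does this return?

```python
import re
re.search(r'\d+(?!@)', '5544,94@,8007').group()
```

The negative lookaround is zero-width — it rules out positions where the adjacent text would match, without consuming anything.
`re.search` scans for the first position where the pattern succeeds.
The match spans [0:4] → '5544'.

'5544'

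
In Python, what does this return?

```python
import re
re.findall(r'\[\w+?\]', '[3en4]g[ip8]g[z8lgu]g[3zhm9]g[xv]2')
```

['[3en4]', '[ip8]', '[z8lgu]', '[3zhm9]', '[xv]']

Matches: at [0:6] → '[3en4]'; at [7:12] → '[ip8]'; at [13:20] → '[z8lgu]'; at [21:28] → '[3zhm9]'; at [29:33] → '[xv]'.
Since nothing is captured, `findall` lists the 5 matched substrings directly.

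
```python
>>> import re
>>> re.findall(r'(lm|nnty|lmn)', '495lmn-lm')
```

`|` is ordered: at each position the engine commits to the first alternative that works.
With a single group, `findall` returns only what that group captured — 2 items.

['lm', 'lm']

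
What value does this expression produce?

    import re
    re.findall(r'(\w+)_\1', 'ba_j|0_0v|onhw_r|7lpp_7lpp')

['0', '7lpp']

`\1` has to match the exact text group 1 already captured.
Walking the string: at [5:8] match '0_0', group 1 = '0'; at [17:26] match '7lpp_7lpp', group 1 = '7lpp'.
`findall` collects group 1 from each match (2 total).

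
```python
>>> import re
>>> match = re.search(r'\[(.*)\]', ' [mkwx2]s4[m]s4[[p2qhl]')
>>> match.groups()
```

The match spans [1:23] → '[mkwx2]s4[m]s4[[p2qhl]'.
Captured: group 1 = 'mkwx2]s4[m]s4[[p2qhl'.

('mkwx2]s4[m]s4[[p2qhl',)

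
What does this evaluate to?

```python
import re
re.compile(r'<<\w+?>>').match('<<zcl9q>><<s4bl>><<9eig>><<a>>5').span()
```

(0, 9)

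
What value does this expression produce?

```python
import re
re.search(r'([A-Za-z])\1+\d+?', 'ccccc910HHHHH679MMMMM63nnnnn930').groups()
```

After group 1 captures some text, `\1` only succeeds where that same text appears again.
`search` walks the string left to right and returns the first match it finds.
The match spans [0:6] → 'ccccc9'.
Captured: group 1 = 'c'.

('c',)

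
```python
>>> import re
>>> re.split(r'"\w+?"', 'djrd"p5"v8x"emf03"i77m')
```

Matches to split on: at [4:8] → '"p5"'; at [11:18] → '"emf03"'.
`split` removes every match and returns the 3 fragments in between.

['djrd', 'v8x', 'i77m']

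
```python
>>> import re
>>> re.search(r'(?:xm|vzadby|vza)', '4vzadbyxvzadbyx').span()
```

(1, 7)

Branches in `(...|...)` are attempted left-to-right; the first branch that allows the whole pattern to succeed is taken.
The match spans [1:7] → 'vzadby'.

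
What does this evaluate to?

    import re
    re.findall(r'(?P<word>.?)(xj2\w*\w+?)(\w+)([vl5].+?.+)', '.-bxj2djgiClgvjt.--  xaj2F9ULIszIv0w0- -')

The pattern matches optionally any character (captured as 'word'); then the literal 'xj2', then zero or more of a word character, then one or more of a word character (lazy) (captured); then one or more of a word character (captured); then one of [vl5], then one or more of any character (lazy), then one or more of any character (captured).
Scanning left to right: at [2:40] match 'bxj2djgiClgvjt.--  xaj2F9ULIszIv0w0- -', groups = ('b', 'xj2djgiCl', 'g', 'vjt.--  xaj2F9ULIszIv0w0- -').
`findall` packs the 4 group values into a tuple for every match.

[('b', 'xj2djgiCl', 'g', 'vjt.--  xaj2F9ULIszIv0w0- -')]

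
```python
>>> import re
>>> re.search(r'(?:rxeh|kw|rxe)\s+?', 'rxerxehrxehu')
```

Here no position works, so the call returns None.

None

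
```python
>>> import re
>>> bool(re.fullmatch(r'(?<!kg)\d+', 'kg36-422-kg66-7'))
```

For `fullmatch`, every character of the input must be accounted for by the pattern.
Here there's no way to consume every character, so the call returns None, and `bool(None)` is False.

False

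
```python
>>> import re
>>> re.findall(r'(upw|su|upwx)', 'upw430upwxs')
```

['upw', 'upw']

The regex engine tests alternatives in the order written; an earlier branch that matches wins even if a later one would match more.
Walking the string: at [0:3] match 'upw', group 1 = 'upw'; at [6:9] match 'upw', group 1 = 'upw'.
Because there's exactly one group, `findall` drops the full match and keeps group 1 from each hit.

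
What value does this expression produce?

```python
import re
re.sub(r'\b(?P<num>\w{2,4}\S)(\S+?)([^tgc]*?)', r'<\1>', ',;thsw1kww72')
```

Pattern: a word boundary (`\b`, zero-width); then 2 to 4 of a word character, then a non-whitespace character (captured as 'num'); then one or more of a non-whitespace character (lazy) (captured); then zero or more of any character except [tgc] (lazy) (captured).
A non-greedy quantifier consumes as few characters as it can — just enough that the remainder of the pattern still matches from where it stops; whatever follows it matches normally.
Matches: at [2:8] → 'thsw1k'.
Each match is replaced using the text its own group 1 captured.

',;<thsw1>ww72'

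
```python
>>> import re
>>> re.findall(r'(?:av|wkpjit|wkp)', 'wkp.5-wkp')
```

Matches: at [0:3] → 'wkp'; at [6:9] → 'wkp'.
No capturing groups, so `findall` returns the 2 full match strings.

['wkp', 'wkp']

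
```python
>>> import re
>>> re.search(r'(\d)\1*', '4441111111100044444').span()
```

(0, 3)

`\1` is not a pattern — it's the concrete string captured by group 1, re-applied verbatim.
`search` walks the string left to right and returns the first match it finds.
The match spans [0:3] → '444'.
Captured: group 1 = '4'.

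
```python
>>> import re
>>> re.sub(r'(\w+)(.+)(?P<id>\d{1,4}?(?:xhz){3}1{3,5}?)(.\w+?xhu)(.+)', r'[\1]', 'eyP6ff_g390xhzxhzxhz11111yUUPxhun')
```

'[eyP6ff_g3]'

Pattern: one or more of a word character (captured); then one or more of any character (captured); then 1 to 4 of a digit (lazy), then the literal 'xhz' repeated 3 times, then 3 to 5 of a literal '1' (lazy) (captured as 'id'); then any character, then one or more of a word character (lazy), then the literal 'xhu' (captured); then one or more of any character (captured).
Matches: at [0:33] → 'eyP6ff_g390xhzxhzxhz11111yUUPxhun'.
The replacement refers to a captured group, so each match is rewritten using its own captured text.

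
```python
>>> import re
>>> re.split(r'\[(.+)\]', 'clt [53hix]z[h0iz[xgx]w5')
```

With a capturing group present, the delimiter's captured portion is kept in the result list.

['clt ', '53hix]z[h0iz[xgx', 'w5']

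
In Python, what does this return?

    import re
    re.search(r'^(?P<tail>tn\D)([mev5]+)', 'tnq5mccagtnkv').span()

(0, 5)

Pattern: anchored at the start of the string; then the literal 'tn', then a non-digit (captured as 'tail'); then one or more of one of [mev5] (captured).
Unlike `match`, `search` isn't anchored — it looks for the pattern anywhere in the string.
The match spans [0:5] → 'tnq5m'.
Captured: group 1 = 'tnq', group 2 = '5m'.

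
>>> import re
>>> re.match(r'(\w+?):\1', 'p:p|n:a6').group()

'p:p'

`re.match` won't scan ahead — the pattern has to work from the very first character.
The match spans [0:3] → 'p:p'.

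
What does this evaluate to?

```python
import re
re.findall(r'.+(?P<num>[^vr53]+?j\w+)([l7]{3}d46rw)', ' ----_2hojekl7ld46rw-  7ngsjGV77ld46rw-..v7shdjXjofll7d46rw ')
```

[('Xjof', 'll7d46rw')]

Pattern: one or more of any character; then one or more of any character except [vr53] (lazy), then a literal 'j', then one or more of a word character (captured as 'num'); then exactly 3 of one of [l7], then the literal 'd46', then the literal 'rw' (captured).
Scanning left to right: at [0:59] match ' ----_2hojekl7ld46rw-  7ngsjGV77ld46rw-..v7shdjXjofll7d46rw', groups = ('Xjof', 'll7d46rw').
With 2 capturing groups, `findall` returns a 2-tuple per match.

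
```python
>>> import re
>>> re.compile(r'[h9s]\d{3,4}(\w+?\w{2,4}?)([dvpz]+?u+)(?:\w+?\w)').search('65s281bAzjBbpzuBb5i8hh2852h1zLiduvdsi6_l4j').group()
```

's281bAzjBbpzuBb'

Pattern: one of [h9s]; then 3 to 4 of a digit; then one or more of a word character (lazy), then 2 to 4 of a word character (lazy) (captured); then one or more of one of [dvpz] (lazy), then one or more of the literal 'u' (captured); then one or more of a word character (lazy), then a word character (non-capturing group).
The `?` after the quantifier makes it lazy — it takes as little as possible before letting the rest of the pattern try.
`search` walks the string left to right and returns the first match it finds.
The match spans [2:17] → 's281bAzjBbpzuBb'.
Captured: group 1 = 'bAzjBb', group 2 = 'pzu'.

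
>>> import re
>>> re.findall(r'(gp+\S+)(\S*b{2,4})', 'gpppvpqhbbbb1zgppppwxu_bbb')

[('gpppvpqhbbbb1zgppppwxu_b', 'bb')]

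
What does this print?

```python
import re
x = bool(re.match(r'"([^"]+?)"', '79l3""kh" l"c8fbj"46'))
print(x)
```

`match` is anchored at position 0; if the pattern doesn't fit there, it returns None.
Here the string doesn't start with a match, so the call returns None, and `bool(None)` is False.

False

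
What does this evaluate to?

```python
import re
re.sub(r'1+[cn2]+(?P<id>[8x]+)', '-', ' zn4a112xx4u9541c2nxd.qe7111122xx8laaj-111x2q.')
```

' zn4a-4u954-d.qe7-laaj-111x2q.'

Every occurrence is swapped for '-'.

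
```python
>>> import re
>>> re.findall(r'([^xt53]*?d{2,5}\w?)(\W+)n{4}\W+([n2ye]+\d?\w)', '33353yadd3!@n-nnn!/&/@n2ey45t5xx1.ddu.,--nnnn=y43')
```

The pattern matches zero or more of any character except [xt53] (lazy), then 2 to 5 of the literal 'd', then optionally a word character (captured); then one or more of a non-word character (captured); then exactly 4 of the literal 'n', then one or more of a non-word character; then one or more of one of [n2ye], then optionally a digit, then a word character (captured).
`findall` packs the 3 group values into a tuple for every match.

[('1.ddu', '.,--', 'y43')]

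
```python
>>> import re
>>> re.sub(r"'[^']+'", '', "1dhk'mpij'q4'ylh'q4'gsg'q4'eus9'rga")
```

'1dhkq4q4q4rga'

Matches: at [4:10] → "'mpij'"; at [12:17] → "'ylh'"; at [19:24] → "'gsg'"; at [26:32] → "'eus9'".
Every occurrence is swapped for ''.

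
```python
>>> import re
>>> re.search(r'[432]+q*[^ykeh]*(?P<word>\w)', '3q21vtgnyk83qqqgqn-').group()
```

'3q21vtgny'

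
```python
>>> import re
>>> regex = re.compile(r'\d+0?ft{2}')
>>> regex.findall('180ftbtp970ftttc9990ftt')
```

The pattern matches one or more of a digit, then optionally a literal '0'; then the literal 'f', then exactly 2 of the literal 't'.
Walking the string: at [8:14] → '970ftt'; at [16:23] → '9990ftt'.
No capturing groups, so `findall` returns the 2 full match strings.

['970ftt', '9990ftt']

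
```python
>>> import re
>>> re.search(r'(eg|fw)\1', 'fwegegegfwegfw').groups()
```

('eg',)

A backreference is literal: `\1` must see the identical characters the first group matched.
`search` walks the string left to right and returns the first match it finds.
The match spans [2:6] → 'egeg'.
Captured: group 1 = 'eg'.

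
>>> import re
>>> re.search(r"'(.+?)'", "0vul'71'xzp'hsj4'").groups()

('71',)

`re.search` tries every starting position until one works.
The match spans [4:8] → "'71'".
Captured: group 1 = '71'.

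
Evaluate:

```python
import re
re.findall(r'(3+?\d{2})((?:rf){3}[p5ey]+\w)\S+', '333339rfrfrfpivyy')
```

[('333339', 'rfrfrfpi')]

Pattern: one or more of a literal '3' (lazy), then exactly 2 of a digit (captured); then the literal 'rf' repeated 3 times, then one or more of one of [p5ey], then a word character (captured); then one or more of a non-whitespace character.
Matches: at [0:17] match '333339rfrfrfpivyy', groups = ('333339', 'rfrfrfpi').
2 groups means the one result is a tuple of 2 captured strings — 1 here.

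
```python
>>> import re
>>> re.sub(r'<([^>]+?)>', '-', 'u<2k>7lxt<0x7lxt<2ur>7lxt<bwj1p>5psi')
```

`sub` substitutes '-' at each match site.

'u-7lxt-7lxt-5psi'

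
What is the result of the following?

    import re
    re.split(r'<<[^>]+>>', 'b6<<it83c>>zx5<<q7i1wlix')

Matches to split on: at [2:11] → '<<it83c>>'.
Splitting on the pattern gives 2 pieces.

['b6', 'zx5<<q7i1wlix']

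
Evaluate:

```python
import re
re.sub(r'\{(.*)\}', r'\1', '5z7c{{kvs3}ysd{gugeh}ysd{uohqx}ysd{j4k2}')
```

'5z7c{kvs3}ysd{gugeh}ysd{uohqx}ysd{j4k2'

Each match is replaced using the text its own group 1 captured.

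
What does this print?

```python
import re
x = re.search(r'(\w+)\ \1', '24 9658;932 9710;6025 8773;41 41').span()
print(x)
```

`\1` has to match the exact text group 1 already captured.
`re.search` scans for the first position where the pattern succeeds.
The match spans [27:32] → '41 41'.
Captured: group 1 = '41'.

(27, 32)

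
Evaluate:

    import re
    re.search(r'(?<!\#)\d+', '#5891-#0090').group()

'891'

`(?!…)`/`(?<!…)` only lets a position through if the neighbouring text does NOT match; no characters are consumed.
The match spans [2:5] → '891'.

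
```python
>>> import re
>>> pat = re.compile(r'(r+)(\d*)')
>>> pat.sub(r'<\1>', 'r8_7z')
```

The pattern matches one or more of a literal 'r' (captured); then zero or more of a digit (captured).
Matches: at [0:2] → 'r8'.
`\1` in the replacement pulls in group 1's text for each match.

'<r>_7z'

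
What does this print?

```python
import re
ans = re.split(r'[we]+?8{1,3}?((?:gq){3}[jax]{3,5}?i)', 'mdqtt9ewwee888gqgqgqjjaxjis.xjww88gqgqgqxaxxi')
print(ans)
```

The pattern matches one or more of one of [we] (lazy), then 1 to 3 of the literal '8' (lazy); then the literal 'gq' repeated 3 times, then 3 to 5 of one of [jax] (lazy), then the literal 'i' (captured).
With a capturing group present, the delimiter's captured portion is kept in the result list.

['mdqtt9', 'gqgqgqjjaxji', 's.xj', 'gqgqgqxaxxi', '']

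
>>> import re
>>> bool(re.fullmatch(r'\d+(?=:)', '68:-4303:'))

Lookahead/lookbehind check context without consuming it, so the matched span excludes the asserted characters.
`re.fullmatch` requires the pattern to consume the entire string.
Here the pattern can't cover the whole string, so the call returns None, and `bool(None)` is False.

False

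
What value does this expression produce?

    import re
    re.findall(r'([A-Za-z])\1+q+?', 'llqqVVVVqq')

['l', 'V']

A backreference is literal: `\1` must see the identical characters the first group matched.
Walking the string: at [0:3] match 'llq', group 1 = 'l'; at [4:9] match 'VVVVq', group 1 = 'V'.
Because there's exactly one group, `findall` drops the full match and keeps group 1 from each hit.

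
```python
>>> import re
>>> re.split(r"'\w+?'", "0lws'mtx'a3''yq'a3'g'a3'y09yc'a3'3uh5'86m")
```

['0lws', "a3'", 'a3', 'a3', 'a3', '86m']

Matches to split on: at [4:9] → "'mtx'"; at [12:16] → "'yq'"; at [18:21] → "'g'"; at [23:30] → "'y09yc'"; at [32:38] → "'3uh5'".
The string is cut at each match, leaving 6 pieces.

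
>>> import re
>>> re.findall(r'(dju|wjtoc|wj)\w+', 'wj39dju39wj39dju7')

['wj']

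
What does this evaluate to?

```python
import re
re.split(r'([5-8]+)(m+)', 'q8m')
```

['q', '8', 'm', '']

Because the pattern has a capturing group, `split` also inserts each captured text between the pieces.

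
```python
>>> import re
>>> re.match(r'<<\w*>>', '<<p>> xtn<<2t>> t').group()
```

'<<p>>'

`re.match` won't scan ahead — the pattern has to work from the very first character.
The match spans [0:5] → '<<p>>'.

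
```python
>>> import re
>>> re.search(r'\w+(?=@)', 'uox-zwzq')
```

The positive lookaround only admits positions where the adjacent text matches; those characters stay outside the span.
Here nothing in the string fits, so the call returns None.

None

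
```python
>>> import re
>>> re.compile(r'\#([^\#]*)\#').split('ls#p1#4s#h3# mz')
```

The group in the pattern means `split` returns the separators' captures alongside the pieces.

['ls', 'p1', '4s', 'h3', ' mz']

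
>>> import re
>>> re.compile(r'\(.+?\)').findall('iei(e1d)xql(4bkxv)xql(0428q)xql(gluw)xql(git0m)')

Lazy quantifiers expand one character at a time until the remainder of the pattern can match.
With no groups in the pattern, `findall` gives back each whole match — 5 here.

['(e1d)', '(4bkxv)', '(0428q)', '(gluw)', '(git0m)']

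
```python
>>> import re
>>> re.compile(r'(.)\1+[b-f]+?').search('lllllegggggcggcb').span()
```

A backreference is literal: `\1` must see the identical characters the first group matched.
`re.search` tries every starting position until one works.
The match spans [0:6] → 'llllle'.
Captured: group 1 = 'l'.

(0, 6)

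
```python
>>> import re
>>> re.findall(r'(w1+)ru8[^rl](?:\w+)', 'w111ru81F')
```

['w111']

The pattern matches the literal 'w', then one or more of a literal '1' (captured); then the literal 'ru8', then any character except [rl]; then one or more of a word character (non-capturing group).
Matches: at [0:9] match 'w111ru81F', group 1 = 'w111'.
`findall` collects group 1 from the one match (1 total).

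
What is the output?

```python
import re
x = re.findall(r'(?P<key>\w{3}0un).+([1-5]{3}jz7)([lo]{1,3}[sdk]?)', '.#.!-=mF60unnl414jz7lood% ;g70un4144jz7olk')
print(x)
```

The pattern matches exactly 3 of a word character, then the literal '0un' (captured as 'key'); then one or more of any character; then exactly 3 of a character in [1-5], then the literal 'jz7' (captured); then 1 to 3 of one of [lo], then optionally one of [sdk] (captured).
Walking the string: at [6:42] match 'mF60unnl414jz7lood% ;g70un4144jz7olk', groups = ('mF60un', '144jz7', 'olk').
Multiple groups make `findall` return tuples — one 3-tuple for the one match.

[('mF60un', '144jz7', 'olk')]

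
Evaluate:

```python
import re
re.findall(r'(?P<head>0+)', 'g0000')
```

['0000']

Pattern: one or more of a literal '0' (captured as 'head').
Walking the string: at [1:5] match '0000', group 1 = '0000'.
`findall` collects group 1 from the one match (1 total).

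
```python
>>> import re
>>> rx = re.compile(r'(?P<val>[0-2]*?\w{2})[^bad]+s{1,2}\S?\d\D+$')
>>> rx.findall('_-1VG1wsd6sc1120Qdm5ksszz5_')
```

[]

Pattern: zero or more of a character in [0-2] (lazy), then exactly 2 of a word character (captured as 'val'); then one or more of any character except [bad], then 1 to 2 of the literal 's'; then optionally a non-whitespace character, then a digit; then one or more of a non-digit; then anchored at the end.
Because there's exactly one group, `findall` drops the full match and keeps group 1 from each hit.
Nothing in the string satisfies the pattern, so the list is empty.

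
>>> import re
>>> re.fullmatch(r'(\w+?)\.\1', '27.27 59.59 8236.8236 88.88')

None

A backreference is literal: `\1` must see the identical characters the first group matched.
`re.fullmatch` is like wrapping the pattern in `^…$` (in single-line mode).
Here the pattern can't cover the whole string, so the call returns None.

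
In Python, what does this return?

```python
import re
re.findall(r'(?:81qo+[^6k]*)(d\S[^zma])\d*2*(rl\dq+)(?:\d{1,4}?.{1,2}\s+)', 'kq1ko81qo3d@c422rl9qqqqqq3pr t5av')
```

The pattern matches the literal '81q', then one or more of a literal 'o', then zero or more of any character except [6k] (non-capturing group); then the literal 'd', then a non-whitespace character, then any character except [zma] (captured); then zero or more of a digit, then zero or more of the literal '2'; then the literal 'rl', then a digit, then one or more of the literal 'q' (captured); then 1 to 4 of a digit (lazy), then 1 to 2 of any character, then one or more of whitespace (non-capturing group).
Scanning left to right: at [5:29] match '81qo3d@c422rl9qqqqqq3pr ', groups = ('d@c', 'rl9qqqqqq').
`findall` packs the 2 group values into a tuple for every match.

[('d@c', 'rl9qqqqqq')]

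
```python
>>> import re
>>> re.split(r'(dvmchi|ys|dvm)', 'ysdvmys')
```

['', 'ys', '', 'dvm', '', 'ys', '']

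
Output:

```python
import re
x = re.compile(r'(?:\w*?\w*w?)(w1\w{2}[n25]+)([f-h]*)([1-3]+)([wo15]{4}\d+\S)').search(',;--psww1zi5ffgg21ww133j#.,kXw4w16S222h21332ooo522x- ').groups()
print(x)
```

('w1zi5', 'ffgg', '2', '1ww133j')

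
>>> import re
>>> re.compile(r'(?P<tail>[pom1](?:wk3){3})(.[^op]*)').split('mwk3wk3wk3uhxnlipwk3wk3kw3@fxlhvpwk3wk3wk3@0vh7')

Pattern: one of [pom1], then the literal 'wk3' repeated 3 times (captured as 'tail'); then any character, then zero or more of any character except [op] (captured).
Matches to split on: at [0:16] → 'mwk3wk3wk3uhxnli'; at [32:47] → 'pwk3wk3wk3@0vh7'.
Because the pattern has a capturing group, `split` also inserts each captured text between the pieces.

['', 'mwk3wk3wk3', 'uhxnli', 'pwk3wk3kw3@fxlhv', 'pwk3wk3wk3', '@0vh7', '']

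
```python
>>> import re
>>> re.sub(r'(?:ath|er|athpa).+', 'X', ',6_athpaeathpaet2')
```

',6_X'

Matches: at [3:17] → 'athpaeathpaet2'.
Each match is replaced by 'X'.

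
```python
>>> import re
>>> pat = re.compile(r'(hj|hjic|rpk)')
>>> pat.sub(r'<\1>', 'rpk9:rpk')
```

Matches: at [0:3] → 'rpk'; at [5:8] → 'rpk'.
The replacement refers to a captured group, so each match is rewritten using its own captured text.

'<rpk>9:<rpk>'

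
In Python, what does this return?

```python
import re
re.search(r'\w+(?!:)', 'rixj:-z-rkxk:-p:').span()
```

The negative lookahead/lookbehind blocks any match where the forbidden context is present.
`re.search` scans for the first position where the pattern succeeds.
The match spans [0:3] → 'rix'.

(0, 3)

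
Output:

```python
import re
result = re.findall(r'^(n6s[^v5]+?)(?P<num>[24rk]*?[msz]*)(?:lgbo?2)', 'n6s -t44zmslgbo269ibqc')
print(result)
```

[('n6s -t', '44zms')]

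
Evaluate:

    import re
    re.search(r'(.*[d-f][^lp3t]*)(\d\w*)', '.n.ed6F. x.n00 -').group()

'.n.ed6F. x.n00'

The match spans [0:14] → '.n.ed6F. x.n00'.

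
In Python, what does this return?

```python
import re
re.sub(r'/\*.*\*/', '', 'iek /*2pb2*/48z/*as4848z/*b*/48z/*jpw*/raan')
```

'iek raan'

`sub` substitutes '' at each match site.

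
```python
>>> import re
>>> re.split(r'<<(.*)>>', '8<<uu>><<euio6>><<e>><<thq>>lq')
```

['8', 'uu>><<euio6>><<e>><<thq', 'lq']

Matches to split on: at [1:28] → '<<uu>><<euio6>><<e>><<thq>>'.
`re.split` interleaves the captured-group text with the surrounding fragments.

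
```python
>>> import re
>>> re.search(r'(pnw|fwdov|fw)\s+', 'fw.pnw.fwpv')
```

None

`re.search` tries every starting position until one works.
Here no position works, so the call returns None.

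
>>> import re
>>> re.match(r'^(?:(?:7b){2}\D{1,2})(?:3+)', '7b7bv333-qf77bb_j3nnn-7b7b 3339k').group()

'7b7bv333'

This matches anchored at the start of the string; then the literal '7b' repeated 2 times, then 1 to 2 of a non-digit (non-capturing group); then one or more of a literal '3' (non-capturing group).
With `match`, the pattern is implicitly anchored at the beginning.
The match spans [0:8] → '7b7bv333'.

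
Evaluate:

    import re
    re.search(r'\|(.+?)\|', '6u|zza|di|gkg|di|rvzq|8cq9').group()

'|zza|'

With the lazy modifier that quantifier settles for the fewest repetitions that let the rest of the pattern succeed (the atoms after it are unaffected and can still be greedy).
`search` walks the string left to right and returns the first match it finds.
The match spans [2:7] → '|zza|'.
Captured: group 1 = 'zza'.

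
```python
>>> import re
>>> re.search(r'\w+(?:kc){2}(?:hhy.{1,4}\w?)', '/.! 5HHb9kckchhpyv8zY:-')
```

None

The pattern matches one or more of a word character, then the literal 'kc' repeated 2 times; then the literal 'hhy', then 1 to 4 of any character, then optionally a word character (non-capturing group).
Here nothing in the string fits, so the call returns None.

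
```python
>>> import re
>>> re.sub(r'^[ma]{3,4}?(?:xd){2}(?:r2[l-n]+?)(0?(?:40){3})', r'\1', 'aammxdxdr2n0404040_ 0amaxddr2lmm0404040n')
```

'0404040_ 0amaxddr2lmm0404040n'

`\1` in the replacement pulls in group 1's text for each match.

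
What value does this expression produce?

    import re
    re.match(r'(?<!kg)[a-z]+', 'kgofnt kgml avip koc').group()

`(?!…)`/`(?<!…)` only lets a position through if the neighbouring text does NOT match; no characters are consumed.
`re.match` only tries the pattern at the start of the string.
The match spans [0:6] → 'kgofnt'.

'kgofnt'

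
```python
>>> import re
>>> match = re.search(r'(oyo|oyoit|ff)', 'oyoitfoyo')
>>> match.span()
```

Alternation isn't longest-match — the leftmost alternative that fits at this position is chosen.
`re.search` scans for the first position where the pattern succeeds.
The match spans [0:3] → 'oyo'.
Captured: group 1 = 'oyo'.

(0, 3)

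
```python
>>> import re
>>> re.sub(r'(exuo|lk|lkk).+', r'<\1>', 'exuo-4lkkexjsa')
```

Matches: at [0:14] → 'exuo-4lkkexjsa'.
Each match is replaced using the text its own group 1 captured.

'<exuo>'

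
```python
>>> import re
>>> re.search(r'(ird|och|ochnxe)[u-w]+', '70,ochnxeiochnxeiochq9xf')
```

None

Unlike `match`, `search` isn't anchored — it looks for the pattern anywhere in the string.
Here no position works, so the call returns None.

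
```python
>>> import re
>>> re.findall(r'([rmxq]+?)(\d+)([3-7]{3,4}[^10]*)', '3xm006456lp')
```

The pattern matches one or more of one of [rmxq] (lazy) (captured); then one or more of a digit (captured); then 3 to 4 of a character in [3-7], then zero or more of any character except [10] (captured).
Walking the string: at [1:11] match 'xm006456lp', groups = ('xm', '006', '456lp').
With 3 capturing groups, `findall` returns a 3-tuple per match.

[('xm', '006', '456lp')]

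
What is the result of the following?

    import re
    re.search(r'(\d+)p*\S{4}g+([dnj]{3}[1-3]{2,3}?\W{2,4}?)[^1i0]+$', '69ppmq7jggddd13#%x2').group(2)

This matches one or more of a digit (captured); then zero or more of the literal 'p', then exactly 4 of a non-whitespace character; then one or more of a literal 'g'; then exactly 3 of one of [dnj], then 2 to 3 of a character in [1-3] (lazy), then 2 to 4 of a non-word character (lazy) (captured); then one or more of any character except [1i0]; then anchored at the end.
`re.search` scans for the first position where the pattern succeeds.
The match spans [0:19] → '69ppmq7jggddd13#%x2'.
Captured: group 1 = '69', group 2 = 'ddd13#%'.

'ddd13#%'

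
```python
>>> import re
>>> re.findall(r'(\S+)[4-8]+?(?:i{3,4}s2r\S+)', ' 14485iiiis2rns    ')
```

['1448']

Pattern: one or more of a non-whitespace character (captured); then one or more of a character in [4-8] (lazy); then 3 to 4 of the literal 'i', then the literal 's2r', then one or more of a non-whitespace character (non-capturing group).
One capturing group, so `findall` returns just the captured substring from the one match — 1 in all.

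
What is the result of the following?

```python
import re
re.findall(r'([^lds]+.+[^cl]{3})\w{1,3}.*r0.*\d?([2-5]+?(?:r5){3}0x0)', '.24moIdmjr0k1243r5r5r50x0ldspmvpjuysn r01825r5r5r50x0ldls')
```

[('.24moIdmjr0k1243r5r5r50x0ldspmvpjuys', '5r5r5r50x0')]

This matches one or more of any character except [lds], then one or more of any character, then exactly 3 of any character except [cl] (captured); then 1 to 3 of a word character, then zero or more of any character, then the literal 'r0'; then zero or more of any character, then optionally a digit; then one or more of a character in [2-5] (lazy), then the literal 'r5' repeated 3 times, then the literal '0x0' (captured).
`findall` packs the 2 group values into a tuple for every match.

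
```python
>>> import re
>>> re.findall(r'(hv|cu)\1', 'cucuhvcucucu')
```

['cu', 'cu']

A backreference is literal: `\1` must see the identical characters the first group matched.
Scanning left to right: at [0:4] match 'cucu', group 1 = 'cu'; at [6:10] match 'cucu', group 1 = 'cu'.
Because there's exactly one group, `findall` drops the full match and keeps group 1 from each hit.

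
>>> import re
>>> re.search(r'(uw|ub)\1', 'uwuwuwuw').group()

After group 1 captures some text, `\1` only succeeds where that same text appears again.
Unlike `match`, `search` isn't anchored — it looks for the pattern anywhere in the string.
The match spans [0:4] → 'uwuw'.
Captured: group 1 = 'uw'.

'uwuw'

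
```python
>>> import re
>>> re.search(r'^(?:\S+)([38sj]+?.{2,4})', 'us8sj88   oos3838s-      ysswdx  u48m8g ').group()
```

'us8sj88   o'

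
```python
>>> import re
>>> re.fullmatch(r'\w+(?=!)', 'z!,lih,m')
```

Because the assertion is zero-width, the text it checks is not consumed and won't appear in the result.
`re.fullmatch` requires the pattern to consume the entire string.
Here the pattern can't cover the whole string, so the call returns None.

None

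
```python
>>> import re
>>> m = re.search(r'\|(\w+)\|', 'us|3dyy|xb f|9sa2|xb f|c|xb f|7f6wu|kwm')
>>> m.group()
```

The match spans [2:8] → '|3dyy|'.

'|3dyy|'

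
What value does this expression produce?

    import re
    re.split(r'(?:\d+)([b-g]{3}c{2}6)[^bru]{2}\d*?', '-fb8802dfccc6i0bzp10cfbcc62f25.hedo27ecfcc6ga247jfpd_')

Because the quantifier is non-greedy, it stops expanding at the earliest point where the rest of the pattern can succeed.
Because the pattern has a capturing group, `split` also inserts each captured text between the pieces.

['-fb', 'dfccc6', 'bzp', 'cfbcc6', '25.hedo', 'ecfcc6', '247jfpd_']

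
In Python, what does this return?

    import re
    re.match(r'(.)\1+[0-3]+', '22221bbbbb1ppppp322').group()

'22221'

`re.match` won't scan ahead — the pattern has to work from the very first character.
The match spans [0:5] → '22221'.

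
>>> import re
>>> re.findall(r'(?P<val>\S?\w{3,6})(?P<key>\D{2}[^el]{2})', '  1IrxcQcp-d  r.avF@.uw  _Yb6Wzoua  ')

The pattern matches optionally a non-whitespace character, then 3 to 6 of a word character (captured as 'val'); then exactly 2 of a non-digit, then exactly 2 of any character except [el] (captured as 'key').
Scanning left to right: at [2:13] match '1IrxcQcp-d ', groups = ('1IrxcQc', 'p-d '); at [15:23] match '.avF@.uw', groups = ('.avF', '@.uw'); at [25:36] match '_Yb6Wzoua  ', groups = ('_Yb6Wzo', 'ua  ').
With 2 capturing groups, `findall` returns a 2-tuple per match.

[('1IrxcQc', 'p-d '), ('.avF', '@.uw'), ('_Yb6Wzo', 'ua  ')]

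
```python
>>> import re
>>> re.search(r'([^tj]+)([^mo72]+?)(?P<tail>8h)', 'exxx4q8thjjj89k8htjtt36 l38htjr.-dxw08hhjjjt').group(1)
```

'exxx4q8'

The match spans [0:17] → 'exxx4q8thjjj89k8h'.
Captured: group 1 = 'exxx4q8', group 2 = 'thjjj89k', group 3 = '8h'.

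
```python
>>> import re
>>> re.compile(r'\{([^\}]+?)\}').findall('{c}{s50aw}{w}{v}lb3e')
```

['c', 's50aw', 'w', 'v']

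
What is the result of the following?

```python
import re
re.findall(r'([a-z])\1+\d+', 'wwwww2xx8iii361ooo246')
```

['w', 'x', 'i', 'o']

`\1` has to match the exact text group 1 already captured.
With a single group, `findall` returns only what that group captured — 4 items.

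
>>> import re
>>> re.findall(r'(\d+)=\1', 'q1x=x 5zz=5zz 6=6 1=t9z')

['6']

After group 1 captures some text, `\1` only succeeds where that same text appears again.
With a single group, `findall` returns only what that group captured — 1 item.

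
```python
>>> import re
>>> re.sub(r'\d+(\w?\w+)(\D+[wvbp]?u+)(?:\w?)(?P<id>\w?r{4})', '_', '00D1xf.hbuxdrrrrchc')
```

'_chc'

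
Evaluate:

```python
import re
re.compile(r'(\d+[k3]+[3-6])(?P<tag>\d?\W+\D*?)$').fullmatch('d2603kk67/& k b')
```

`fullmatch` succeeds only if the pattern covers the string from start to end.
Here there's no way to consume every character, so the call returns None.

None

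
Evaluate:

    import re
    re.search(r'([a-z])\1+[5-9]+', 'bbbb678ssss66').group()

'bbbb678'

The backreference `\1` re-matches whatever the first group consumed, character for character.
`re.search` scans for the first position where the pattern succeeds.
The match spans [0:7] → 'bbbb678'.
Captured: group 1 = 'b'.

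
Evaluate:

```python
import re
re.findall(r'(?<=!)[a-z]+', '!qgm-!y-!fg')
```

The lookaround is zero-width — it requires the adjacent text to match without consuming it, so the asserted text isn't part of the match.
Scanning left to right: at [1:4] → 'qgm'; at [6:7] → 'y'; at [9:11] → 'fg'.
Since nothing is captured, `findall` lists the 3 matched substrings directly.

['qgm', 'y', 'fg']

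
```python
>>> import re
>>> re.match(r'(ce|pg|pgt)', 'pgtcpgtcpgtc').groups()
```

The match spans [0:2] → 'pg'.
Captured: group 1 = 'pg'.

('pg',)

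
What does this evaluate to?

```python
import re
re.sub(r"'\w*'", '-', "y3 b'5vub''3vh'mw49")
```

'y3 b--mw49'

Each match is replaced by '-'.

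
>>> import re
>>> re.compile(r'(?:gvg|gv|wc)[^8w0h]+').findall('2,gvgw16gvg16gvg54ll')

['gvg', 'gvg16gvg54ll']

No capturing groups, so `findall` returns the 2 full match strings.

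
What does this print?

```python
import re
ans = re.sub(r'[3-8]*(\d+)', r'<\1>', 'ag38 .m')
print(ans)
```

ag<8> .m

Pattern: zero or more of a character in [3-8]; then one or more of a digit (captured).
Each match is replaced using the text its own group 1 captured.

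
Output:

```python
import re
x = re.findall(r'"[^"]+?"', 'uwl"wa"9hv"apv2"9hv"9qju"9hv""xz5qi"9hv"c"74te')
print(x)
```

['"wa"', '"apv2"', '"9qju"', '"xz5qi"', '"c"']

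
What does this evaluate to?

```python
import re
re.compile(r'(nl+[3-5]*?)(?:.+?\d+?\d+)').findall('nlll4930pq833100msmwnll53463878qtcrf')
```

Lazy quantifiers expand one character at a time until the remainder of the pattern can match.
One capturing group, so `findall` returns just the captured substring from each match — 2 in all.

['nlll', 'nll']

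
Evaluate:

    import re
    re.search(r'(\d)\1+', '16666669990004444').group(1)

'6'

The match spans [1:7] → '666666'.
Captured: group 1 = '6'.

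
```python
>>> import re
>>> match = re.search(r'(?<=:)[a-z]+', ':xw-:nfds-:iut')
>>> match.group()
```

The positive lookaround only admits positions where the adjacent text matches; those characters stay outside the span.
`re.search` scans for the first position where the pattern succeeds.
The match spans [1:3] → 'xw'.

'xw'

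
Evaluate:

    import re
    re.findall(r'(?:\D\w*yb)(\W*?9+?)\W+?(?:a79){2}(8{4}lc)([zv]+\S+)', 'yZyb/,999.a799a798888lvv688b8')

This matches a non-digit, then zero or more of a word character, then the literal 'yb' (non-capturing group); then zero or more of a non-word character (lazy), then one or more of the literal '9' (lazy) (captured); then one or more of a non-word character (lazy), then the literal 'a79' repeated 2 times; then exactly 4 of the literal '8', then the literal 'lc' (captured); then one or more of one of [zv], then one or more of a non-whitespace character (captured).
3 groups means each result is a tuple of 3 captured strings — 0 here.
Nothing in the string satisfies the pattern, so the list is empty.

[]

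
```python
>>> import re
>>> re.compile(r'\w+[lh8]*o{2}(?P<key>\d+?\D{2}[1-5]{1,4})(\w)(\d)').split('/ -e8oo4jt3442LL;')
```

['/ -', '4jt34', '4', '2', 'LL;']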